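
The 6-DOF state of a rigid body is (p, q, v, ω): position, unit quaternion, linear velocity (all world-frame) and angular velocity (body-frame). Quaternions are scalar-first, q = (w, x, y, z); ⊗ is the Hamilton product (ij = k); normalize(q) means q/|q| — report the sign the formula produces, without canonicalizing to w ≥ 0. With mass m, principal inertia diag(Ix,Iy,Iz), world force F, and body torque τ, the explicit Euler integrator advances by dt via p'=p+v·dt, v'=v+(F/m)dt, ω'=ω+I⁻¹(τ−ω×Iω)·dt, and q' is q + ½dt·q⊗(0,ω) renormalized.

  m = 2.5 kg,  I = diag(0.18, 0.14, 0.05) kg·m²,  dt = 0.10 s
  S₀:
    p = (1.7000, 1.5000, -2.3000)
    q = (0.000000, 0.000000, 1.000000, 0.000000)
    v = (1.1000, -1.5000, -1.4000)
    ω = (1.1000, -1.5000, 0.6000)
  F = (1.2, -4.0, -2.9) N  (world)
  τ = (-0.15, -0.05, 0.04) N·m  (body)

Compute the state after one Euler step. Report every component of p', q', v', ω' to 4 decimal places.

p' = (1.8100, 1.3500, -2.4400)
q' = (0.0746, 0.0299, 0.9953, -0.0547)
v' = (1.1480, -1.6600, -1.5160)
ω' = (0.9717, -1.5970, 0.5480)

gyro term ω×Iω = (0.0810, 0.0858, 0.0660)
angular accel α = (-1.2833, -0.9700, -0.5200)
ω' = ω + α·dt = (0.9717, -1.5970, 0.5480)
2q̇ = q⊗(0,ω) = (1.5000000, 0.6000000, 0.0000000, -1.1000000)
q' = normalize(q + ½dt·q⊗(0,ω)) = (0.0746, 0.0299, 0.9953, -0.0547)
a = (0.4800, -1.6000, -1.1600)
p + v·dt = (1.8100, 1.3500, -2.4400)
v' = v + a·dt = (1.1480, -1.6600, -1.5160)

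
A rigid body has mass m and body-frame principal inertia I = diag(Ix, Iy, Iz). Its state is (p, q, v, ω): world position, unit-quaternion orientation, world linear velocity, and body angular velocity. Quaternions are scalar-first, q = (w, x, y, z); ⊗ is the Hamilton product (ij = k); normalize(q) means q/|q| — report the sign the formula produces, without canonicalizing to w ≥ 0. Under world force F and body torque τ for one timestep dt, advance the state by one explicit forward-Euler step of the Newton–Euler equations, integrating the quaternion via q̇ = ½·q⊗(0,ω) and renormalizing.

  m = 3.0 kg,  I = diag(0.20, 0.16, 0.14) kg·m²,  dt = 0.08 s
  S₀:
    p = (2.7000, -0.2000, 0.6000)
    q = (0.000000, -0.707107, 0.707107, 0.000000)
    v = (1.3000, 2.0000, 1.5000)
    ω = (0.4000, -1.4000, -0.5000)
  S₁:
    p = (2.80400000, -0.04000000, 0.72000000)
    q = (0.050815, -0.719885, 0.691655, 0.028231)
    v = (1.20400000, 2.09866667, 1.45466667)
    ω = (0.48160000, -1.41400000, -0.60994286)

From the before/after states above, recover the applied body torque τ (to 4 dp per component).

Δω = ω₁−ω₀ = (0.08160000, -0.01400000, -0.10994286)
applied torque τ = (0.1900, -0.0400, -0.1700)

τ = (0.1900, -0.0400, -0.1700)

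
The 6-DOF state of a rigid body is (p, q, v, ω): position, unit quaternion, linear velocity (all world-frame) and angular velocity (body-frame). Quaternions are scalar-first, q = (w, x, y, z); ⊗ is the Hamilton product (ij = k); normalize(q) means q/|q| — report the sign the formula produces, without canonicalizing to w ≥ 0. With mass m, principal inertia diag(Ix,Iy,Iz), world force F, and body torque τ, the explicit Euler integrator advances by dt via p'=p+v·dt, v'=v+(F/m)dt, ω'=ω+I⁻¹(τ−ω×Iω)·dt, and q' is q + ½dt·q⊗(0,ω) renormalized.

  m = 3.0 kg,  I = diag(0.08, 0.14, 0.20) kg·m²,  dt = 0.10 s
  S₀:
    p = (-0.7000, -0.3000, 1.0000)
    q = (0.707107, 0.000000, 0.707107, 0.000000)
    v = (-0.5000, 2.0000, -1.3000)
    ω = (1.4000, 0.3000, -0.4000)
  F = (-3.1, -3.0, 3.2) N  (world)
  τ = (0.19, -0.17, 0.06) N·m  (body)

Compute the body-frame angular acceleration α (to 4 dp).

gyro term ω×Iω = (-0.0072, 0.0672, 0.0252)
α = I⁻¹(τ − ω×Iω) = (2.4650, -1.6943, 0.1740)

α = (2.4650, -1.6943, 0.1740)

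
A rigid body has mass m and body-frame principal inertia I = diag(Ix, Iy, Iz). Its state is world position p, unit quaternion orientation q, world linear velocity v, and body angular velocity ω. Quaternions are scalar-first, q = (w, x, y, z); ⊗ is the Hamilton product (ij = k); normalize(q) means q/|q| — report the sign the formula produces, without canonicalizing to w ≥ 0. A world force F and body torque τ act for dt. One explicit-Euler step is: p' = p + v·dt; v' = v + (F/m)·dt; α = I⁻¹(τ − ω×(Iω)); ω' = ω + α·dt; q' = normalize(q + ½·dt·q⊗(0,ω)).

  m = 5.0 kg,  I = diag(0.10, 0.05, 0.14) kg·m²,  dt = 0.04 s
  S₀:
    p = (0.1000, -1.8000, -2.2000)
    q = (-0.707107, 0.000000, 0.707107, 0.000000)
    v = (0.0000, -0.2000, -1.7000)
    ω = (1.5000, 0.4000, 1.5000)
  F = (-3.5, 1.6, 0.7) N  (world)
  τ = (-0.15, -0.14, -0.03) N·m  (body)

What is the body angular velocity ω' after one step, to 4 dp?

precession coupling ω×(Iω) = (0.0540, -0.0900, -0.0300)
α = I⁻¹(τ − ω×Iω) = (-2.0400, -1.0000, 0.0000)
ω + α·dt = (1.4184, 0.3600, 1.5000)

ω' = (1.4184, 0.3600, 1.5000)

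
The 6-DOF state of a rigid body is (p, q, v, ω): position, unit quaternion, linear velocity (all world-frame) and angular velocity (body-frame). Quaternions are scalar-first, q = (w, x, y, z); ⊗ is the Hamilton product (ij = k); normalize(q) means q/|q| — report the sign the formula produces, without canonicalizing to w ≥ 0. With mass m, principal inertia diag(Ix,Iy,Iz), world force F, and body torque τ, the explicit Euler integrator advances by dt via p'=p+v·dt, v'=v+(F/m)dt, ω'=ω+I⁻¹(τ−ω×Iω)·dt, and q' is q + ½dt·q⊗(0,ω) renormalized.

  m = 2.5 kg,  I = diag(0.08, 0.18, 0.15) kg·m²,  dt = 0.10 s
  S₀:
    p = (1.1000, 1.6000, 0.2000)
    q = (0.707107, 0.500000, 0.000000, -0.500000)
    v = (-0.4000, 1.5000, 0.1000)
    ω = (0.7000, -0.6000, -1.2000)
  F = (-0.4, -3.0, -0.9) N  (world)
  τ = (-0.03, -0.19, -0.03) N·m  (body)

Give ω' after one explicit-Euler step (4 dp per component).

(τ − ω×Iω)/I = (-0.1050, -1.3822, 0.0800)
ω + α·dt = (0.6895, -0.7382, -1.1920)

ω' = (0.6895, -0.7382, -1.1920)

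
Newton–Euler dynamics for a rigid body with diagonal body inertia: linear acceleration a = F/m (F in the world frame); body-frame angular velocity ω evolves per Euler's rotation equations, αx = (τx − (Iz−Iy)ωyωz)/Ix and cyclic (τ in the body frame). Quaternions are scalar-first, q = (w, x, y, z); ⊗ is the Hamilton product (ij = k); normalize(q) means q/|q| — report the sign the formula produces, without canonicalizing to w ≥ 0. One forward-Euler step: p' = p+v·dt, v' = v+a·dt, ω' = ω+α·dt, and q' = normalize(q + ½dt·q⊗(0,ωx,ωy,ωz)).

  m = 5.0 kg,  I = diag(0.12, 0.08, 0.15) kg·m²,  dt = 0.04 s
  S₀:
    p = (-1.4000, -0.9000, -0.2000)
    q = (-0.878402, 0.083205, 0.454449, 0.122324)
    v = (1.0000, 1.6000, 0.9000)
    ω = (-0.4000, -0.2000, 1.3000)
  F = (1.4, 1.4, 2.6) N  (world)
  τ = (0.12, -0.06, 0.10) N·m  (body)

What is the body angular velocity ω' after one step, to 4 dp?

ω' = (-0.3539, -0.2378, 1.3275)

precession coupling ω×(Iω) = (-0.0182, 0.0156, -0.0032)
(τ − ω×Iω)/I = (1.1517, -0.9450, 0.6880)
ω' = ω + α·dt = (-0.3539, -0.2378, 1.3275)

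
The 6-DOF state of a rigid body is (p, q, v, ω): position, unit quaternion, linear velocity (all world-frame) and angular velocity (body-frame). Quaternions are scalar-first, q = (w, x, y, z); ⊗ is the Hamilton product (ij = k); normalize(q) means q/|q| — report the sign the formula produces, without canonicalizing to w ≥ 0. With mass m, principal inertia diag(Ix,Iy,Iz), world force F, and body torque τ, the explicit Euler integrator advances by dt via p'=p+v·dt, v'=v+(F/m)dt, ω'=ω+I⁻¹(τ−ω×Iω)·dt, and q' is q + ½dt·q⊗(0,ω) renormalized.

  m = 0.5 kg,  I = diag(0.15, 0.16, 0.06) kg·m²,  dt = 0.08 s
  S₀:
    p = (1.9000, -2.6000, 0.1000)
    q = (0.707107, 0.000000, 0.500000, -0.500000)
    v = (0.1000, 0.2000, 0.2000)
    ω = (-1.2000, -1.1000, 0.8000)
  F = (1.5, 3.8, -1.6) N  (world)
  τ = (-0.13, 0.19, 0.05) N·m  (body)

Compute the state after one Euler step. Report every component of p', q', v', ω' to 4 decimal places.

p' = p + v·dt = (1.9080, -2.5840, 0.1160)
v + (F/m)dt = (0.3400, 0.8080, -0.0560)
ω×(Iω) gyroscopic = (0.0880, -0.0864, 0.0132)
α = I⁻¹(τ − ω×Iω) = (-1.4533, 1.7275, 0.6133)
ω' = ω + α·dt = (-1.3163, -0.9618, 0.8491)
2q̇ = q⊗(0,ω) = (0.9500000, -0.9985284, -0.1778177, 1.1656856)
updated quaternion q' = (0.7432, -0.0398, 0.4916, -0.4522)

p' = (1.9080, -2.5840, 0.1160)
q' = (0.7432, -0.0398, 0.4916, -0.4522)
v' = (0.3400, 0.8080, -0.0560)
ω' = (-1.3163, -0.9618, 0.8491)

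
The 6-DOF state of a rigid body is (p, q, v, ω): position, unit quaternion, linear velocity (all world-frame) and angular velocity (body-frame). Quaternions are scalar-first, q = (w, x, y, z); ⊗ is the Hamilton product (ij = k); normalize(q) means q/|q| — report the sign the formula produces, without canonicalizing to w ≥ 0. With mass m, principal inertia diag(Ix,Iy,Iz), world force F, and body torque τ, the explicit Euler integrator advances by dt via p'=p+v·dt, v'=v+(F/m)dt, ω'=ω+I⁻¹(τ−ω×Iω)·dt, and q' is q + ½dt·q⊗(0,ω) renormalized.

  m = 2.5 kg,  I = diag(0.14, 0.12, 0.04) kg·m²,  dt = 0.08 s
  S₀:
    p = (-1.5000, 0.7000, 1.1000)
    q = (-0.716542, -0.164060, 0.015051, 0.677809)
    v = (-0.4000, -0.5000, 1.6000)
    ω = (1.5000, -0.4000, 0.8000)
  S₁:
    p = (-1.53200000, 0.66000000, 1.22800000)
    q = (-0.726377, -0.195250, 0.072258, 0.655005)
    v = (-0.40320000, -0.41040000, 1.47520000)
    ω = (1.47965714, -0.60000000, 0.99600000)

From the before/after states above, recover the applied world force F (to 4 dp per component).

F = (-0.1000, 2.8000, -3.9000)

v₁ − v₀ = (-0.00320000, 0.08960000, -0.12480000)
m·(v₁−v₀)/dt = (-0.1000, 2.8000, -3.9000)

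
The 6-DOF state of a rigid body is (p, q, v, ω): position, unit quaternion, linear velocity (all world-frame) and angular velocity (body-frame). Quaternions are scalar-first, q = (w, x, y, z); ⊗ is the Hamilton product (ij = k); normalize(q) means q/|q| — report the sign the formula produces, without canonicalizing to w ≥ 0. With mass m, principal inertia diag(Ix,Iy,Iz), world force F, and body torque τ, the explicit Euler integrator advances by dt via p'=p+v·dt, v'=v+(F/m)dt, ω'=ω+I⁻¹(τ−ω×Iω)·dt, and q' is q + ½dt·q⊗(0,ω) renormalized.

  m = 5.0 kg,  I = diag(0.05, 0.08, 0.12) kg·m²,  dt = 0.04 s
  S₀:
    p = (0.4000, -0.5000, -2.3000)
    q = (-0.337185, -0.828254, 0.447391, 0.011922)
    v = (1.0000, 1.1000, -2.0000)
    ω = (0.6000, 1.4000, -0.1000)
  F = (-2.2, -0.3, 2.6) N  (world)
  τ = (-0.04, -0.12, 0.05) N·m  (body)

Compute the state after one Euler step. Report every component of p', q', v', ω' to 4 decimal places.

p' = (0.4400, -0.4560, -2.3800)
q' = (-0.3396, -0.8331, 0.4362, -0.0160)
v' = (0.9824, 1.0976, -1.9792)
ω' = (0.5725, 1.3379, -0.0917)

new position p' = (0.4400, -0.4560, -2.3800)
new velocity v' = (0.9824, 1.0976, -1.9792)
(τ − ω×Iω)/I = (-0.6880, -1.5525, 0.2067)
ω' = ω + α·dt = (0.5725, 1.3379, -0.0917)
2q̇ = q⊗(0,ω) = (-0.1282028, -0.2637409, -0.5477312, -1.3942717)
updated quaternion q' = (-0.3396, -0.8331, 0.4362, -0.0160)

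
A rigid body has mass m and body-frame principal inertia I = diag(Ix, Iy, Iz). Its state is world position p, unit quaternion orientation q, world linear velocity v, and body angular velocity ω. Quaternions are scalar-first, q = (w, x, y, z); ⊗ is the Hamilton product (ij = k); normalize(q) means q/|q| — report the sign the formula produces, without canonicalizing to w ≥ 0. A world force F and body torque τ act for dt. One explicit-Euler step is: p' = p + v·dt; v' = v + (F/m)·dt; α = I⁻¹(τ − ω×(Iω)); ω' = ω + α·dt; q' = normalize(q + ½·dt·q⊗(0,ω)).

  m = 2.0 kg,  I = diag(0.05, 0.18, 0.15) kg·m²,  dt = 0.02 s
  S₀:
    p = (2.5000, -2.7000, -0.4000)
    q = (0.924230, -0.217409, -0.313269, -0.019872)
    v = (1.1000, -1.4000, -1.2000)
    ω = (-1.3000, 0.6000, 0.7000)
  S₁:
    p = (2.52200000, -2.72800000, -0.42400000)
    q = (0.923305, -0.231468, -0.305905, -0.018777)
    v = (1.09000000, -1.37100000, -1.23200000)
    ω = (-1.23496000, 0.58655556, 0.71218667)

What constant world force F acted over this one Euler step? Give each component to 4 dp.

velocity change Δv = (-0.01000000, 0.02900000, -0.03200000)
F = m·Δv/dt = (-1.0000, 2.9000, -3.2000)

F = (-1.0000, 2.9000, -3.2000)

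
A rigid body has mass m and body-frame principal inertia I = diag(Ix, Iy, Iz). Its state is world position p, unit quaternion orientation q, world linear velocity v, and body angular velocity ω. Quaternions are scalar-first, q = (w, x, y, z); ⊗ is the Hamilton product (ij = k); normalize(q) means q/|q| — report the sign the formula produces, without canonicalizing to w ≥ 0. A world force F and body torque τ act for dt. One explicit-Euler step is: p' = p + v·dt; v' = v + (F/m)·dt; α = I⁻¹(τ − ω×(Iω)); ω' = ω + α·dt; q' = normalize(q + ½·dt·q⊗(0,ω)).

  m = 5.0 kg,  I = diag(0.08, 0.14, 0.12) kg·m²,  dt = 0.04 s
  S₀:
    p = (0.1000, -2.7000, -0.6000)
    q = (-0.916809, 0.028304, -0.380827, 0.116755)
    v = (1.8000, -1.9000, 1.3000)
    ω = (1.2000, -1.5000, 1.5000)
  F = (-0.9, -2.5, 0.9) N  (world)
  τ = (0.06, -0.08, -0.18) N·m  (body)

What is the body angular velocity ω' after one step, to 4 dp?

ω' = (1.2075, -1.5023, 1.4760)

gyro term ω×Iω = (0.0450, -0.0720, -0.1080)
angular accel α = (0.1875, -0.0571, -0.6000)
new body rate ω' = (1.2075, -1.5023, 1.4760)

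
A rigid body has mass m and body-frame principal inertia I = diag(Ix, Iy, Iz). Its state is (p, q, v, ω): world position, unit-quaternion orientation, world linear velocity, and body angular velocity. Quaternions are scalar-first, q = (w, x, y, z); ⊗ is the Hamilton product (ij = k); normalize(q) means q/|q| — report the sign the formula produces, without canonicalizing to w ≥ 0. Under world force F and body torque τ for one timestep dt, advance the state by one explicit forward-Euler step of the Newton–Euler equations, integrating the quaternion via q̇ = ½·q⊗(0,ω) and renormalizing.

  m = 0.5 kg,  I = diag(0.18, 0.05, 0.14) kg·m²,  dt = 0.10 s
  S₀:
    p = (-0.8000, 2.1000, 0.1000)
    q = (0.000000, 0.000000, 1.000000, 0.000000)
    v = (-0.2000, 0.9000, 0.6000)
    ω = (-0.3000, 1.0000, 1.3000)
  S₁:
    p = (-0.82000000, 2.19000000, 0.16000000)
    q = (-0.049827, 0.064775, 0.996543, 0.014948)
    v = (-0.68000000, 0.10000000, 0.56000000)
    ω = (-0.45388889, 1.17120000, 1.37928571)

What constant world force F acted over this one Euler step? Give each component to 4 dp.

Δv = v₁−v₀ = (-0.48000000, -0.80000000, -0.04000000)
F = m·Δv/dt = (-2.4000, -4.0000, -0.2000)

F = (-2.4000, -4.0000, -0.2000)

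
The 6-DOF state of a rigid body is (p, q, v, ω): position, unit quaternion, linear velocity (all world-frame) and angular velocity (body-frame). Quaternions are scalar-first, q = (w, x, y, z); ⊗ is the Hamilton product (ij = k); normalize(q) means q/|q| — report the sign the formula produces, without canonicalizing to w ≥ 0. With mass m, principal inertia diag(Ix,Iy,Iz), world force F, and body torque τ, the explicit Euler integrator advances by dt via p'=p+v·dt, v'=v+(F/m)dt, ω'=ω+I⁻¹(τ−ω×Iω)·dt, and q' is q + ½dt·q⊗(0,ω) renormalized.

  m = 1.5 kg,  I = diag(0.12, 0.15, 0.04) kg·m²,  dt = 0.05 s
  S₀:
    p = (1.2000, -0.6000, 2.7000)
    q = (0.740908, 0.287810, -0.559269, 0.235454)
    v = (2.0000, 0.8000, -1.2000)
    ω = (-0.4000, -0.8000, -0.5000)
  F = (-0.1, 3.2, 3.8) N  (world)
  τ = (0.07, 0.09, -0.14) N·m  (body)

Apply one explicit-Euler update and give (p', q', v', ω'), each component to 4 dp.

p' = (1.3000, -0.5600, 2.6400)
q' = (0.7353, 0.2920, -0.5727, 0.2148)
v' = (1.9967, 0.9067, -1.0733)
ω' = (-0.3525, -0.7753, -0.6870)

α = I⁻¹(τ − ω×Iω) = (0.9500, 0.4933, -3.7400)
new body rate ω' = (-0.3525, -0.7753, -0.6870)
2q̇ = q⊗(0,ω) = (-0.2145642, 0.1716345, -0.5430030, -0.8244096)
q + ½dt·q⊗(0,ω), renormalized = (0.7353, 0.2920, -0.5727, 0.2148)
a = F/m = (-0.0667, 2.1333, 2.5333)
p' = p + v·dt = (1.3000, -0.5600, 2.6400)
v + (F/m)dt = (1.9967, 0.9067, -1.0733)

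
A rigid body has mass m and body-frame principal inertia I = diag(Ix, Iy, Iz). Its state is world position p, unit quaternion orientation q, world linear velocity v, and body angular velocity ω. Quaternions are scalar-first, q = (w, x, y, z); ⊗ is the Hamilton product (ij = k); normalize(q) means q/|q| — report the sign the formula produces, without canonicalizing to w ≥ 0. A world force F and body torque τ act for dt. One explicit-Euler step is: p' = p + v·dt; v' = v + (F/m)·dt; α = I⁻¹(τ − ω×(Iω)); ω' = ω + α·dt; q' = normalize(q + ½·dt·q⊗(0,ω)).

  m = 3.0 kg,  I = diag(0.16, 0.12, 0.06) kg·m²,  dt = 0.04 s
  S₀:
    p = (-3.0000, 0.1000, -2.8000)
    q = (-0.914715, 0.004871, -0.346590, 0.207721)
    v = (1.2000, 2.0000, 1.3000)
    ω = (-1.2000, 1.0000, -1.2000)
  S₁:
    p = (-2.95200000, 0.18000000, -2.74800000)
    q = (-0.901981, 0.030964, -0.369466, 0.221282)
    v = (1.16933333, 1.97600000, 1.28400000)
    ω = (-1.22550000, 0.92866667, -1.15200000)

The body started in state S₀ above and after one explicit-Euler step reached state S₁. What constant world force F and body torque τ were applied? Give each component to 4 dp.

F = (-2.3000, -1.8000, -1.2000)
τ = (-0.0300, -0.0700, 0.1200)

Δv = v₁−v₀ = (-0.03066667, -0.02400000, -0.01600000)
F = m·Δv/dt = (-2.3000, -1.8000, -1.2000)
ω₁ − ω₀ = (-0.02550000, -0.07133333, 0.04800000)
τ = I·(Δω/dt) + ω₀×(Iω₀) = (-0.0300, -0.0700, 0.1200)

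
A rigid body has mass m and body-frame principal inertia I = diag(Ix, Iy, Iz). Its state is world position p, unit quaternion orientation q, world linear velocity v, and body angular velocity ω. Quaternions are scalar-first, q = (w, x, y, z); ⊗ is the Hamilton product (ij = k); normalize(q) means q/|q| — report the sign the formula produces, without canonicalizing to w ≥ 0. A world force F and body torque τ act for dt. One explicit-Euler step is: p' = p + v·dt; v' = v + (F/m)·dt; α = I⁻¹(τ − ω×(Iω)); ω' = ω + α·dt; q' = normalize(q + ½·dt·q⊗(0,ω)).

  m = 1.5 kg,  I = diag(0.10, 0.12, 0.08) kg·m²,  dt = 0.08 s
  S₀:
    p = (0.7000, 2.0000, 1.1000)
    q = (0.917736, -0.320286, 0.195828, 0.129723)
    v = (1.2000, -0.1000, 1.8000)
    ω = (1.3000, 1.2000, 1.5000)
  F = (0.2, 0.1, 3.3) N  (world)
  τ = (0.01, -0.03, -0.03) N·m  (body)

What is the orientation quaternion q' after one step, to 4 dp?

q' = (0.9133, -0.2659, 0.2647, 0.1585)

q⊗(0,ω) = (-0.0132063, 1.3311312, 1.7503521, 0.7376844)
updated quaternion q' = (0.9133, -0.2659, 0.2647, 0.1585)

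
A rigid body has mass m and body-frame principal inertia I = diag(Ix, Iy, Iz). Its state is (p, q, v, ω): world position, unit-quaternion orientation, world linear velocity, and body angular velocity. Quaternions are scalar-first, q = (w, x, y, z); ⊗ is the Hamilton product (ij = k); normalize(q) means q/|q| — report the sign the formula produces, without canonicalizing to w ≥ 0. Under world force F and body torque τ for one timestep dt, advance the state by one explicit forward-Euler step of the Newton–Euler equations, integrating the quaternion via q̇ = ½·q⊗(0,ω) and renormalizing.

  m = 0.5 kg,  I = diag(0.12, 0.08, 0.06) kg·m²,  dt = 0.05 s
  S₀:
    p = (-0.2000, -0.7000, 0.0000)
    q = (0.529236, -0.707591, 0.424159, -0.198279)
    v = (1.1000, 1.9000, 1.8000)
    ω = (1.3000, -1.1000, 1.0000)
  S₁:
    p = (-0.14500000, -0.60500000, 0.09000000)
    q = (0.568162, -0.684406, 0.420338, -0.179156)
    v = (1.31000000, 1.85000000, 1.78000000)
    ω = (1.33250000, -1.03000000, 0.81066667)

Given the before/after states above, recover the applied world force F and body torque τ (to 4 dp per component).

velocity change Δv = (0.21000000, -0.05000000, -0.02000000)
F = m·Δv/dt = (2.1000, -0.5000, -0.2000)
rate change Δω = (0.03250000, 0.07000000, -0.18933333)
precession coupling = (0.0220, 0.0780, 0.0572)
τ = I·(Δω/dt) + ω₀×(Iω₀) = (0.1000, 0.1900, -0.1700)

F = (2.1000, -0.5000, -0.2000)
τ = (0.1000, 0.1900, -0.1700)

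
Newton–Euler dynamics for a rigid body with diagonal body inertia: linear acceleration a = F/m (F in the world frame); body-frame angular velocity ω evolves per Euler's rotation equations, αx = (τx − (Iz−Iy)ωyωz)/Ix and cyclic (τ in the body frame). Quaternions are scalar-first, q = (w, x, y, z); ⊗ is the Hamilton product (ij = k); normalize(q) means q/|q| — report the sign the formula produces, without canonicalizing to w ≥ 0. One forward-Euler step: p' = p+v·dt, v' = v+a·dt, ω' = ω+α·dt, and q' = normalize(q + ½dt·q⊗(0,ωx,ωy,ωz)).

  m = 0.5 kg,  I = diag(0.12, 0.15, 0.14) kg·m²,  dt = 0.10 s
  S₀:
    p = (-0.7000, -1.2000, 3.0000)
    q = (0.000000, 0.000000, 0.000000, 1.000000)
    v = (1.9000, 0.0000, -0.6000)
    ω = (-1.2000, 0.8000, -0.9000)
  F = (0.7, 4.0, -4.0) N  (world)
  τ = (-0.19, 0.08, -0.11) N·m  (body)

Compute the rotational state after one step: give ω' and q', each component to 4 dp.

angular accel α = (-1.6433, 0.6773, -0.5800)
ω + α·dt = (-1.3643, 0.8677, -0.9580)
2q̇ = q⊗(0,ω) = (0.9000000, -0.8000000, -1.2000000, 0.0000000)
updated quaternion q' = (0.0448, -0.0399, -0.0598, 0.9964)

ω' = (-1.3643, 0.8677, -0.9580)
q' = (0.0448, -0.0399, -0.0598, 0.9964)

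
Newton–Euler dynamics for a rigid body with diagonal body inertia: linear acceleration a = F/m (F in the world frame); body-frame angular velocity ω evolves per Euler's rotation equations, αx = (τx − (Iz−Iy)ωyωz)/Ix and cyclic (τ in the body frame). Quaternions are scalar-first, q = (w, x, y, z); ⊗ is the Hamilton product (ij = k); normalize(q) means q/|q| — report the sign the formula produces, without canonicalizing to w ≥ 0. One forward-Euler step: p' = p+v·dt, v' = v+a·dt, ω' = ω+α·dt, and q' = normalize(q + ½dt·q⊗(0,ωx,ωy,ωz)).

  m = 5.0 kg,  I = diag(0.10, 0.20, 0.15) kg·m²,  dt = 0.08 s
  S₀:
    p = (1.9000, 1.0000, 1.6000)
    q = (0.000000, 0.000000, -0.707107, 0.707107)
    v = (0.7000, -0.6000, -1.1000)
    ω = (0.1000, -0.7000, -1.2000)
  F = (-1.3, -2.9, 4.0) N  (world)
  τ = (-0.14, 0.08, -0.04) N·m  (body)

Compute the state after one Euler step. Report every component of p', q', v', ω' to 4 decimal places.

a = F/m = (-0.2600, -0.5800, 0.8000)
p' = p + v·dt = (1.9560, 0.9520, 1.5120)
new velocity v' = (0.6792, -0.6464, -1.0360)
precession coupling ω×(Iω) = (-0.0420, 0.0060, -0.0070)
angular accel α = (-0.9800, 0.3700, -0.2200)
ω' = ω + α·dt = (0.0216, -0.6704, -1.2176)
q⊗(0,ω) = (0.3535535, 1.3435033, 0.0707107, 0.0707107)
updated quaternion q' = (0.0141, 0.0537, -0.7032, 0.7088)

p' = (1.9560, 0.9520, 1.5120)
q' = (0.0141, 0.0537, -0.7032, 0.7088)
v' = (0.6792, -0.6464, -1.0360)
ω' = (0.0216, -0.6704, -1.2176)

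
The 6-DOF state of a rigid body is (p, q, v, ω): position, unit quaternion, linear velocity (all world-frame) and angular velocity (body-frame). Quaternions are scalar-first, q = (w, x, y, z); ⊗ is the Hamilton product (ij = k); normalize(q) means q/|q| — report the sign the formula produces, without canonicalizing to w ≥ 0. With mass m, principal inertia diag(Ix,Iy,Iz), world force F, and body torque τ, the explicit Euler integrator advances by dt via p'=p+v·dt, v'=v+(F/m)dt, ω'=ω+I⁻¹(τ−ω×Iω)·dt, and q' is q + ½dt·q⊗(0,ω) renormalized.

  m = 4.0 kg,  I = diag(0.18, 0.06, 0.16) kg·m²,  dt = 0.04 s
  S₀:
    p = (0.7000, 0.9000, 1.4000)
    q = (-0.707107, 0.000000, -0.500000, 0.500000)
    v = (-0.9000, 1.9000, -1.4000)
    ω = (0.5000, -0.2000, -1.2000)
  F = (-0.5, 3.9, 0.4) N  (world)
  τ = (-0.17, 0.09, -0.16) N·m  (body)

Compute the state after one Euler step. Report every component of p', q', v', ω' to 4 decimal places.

gyro term ω×Iω = (0.0240, -0.0120, 0.0120)
angular accel α = (-1.0778, 1.7000, -1.0750)
new body rate ω' = (0.4569, -0.1320, -1.2430)
2q̇ = q⊗(0,ω) = (0.5000000, 0.3464465, 0.3914214, 1.0985284)
updated quaternion q' = (-0.6969, 0.0069, -0.4920, 0.5218)
linear accel F/m = (-0.1250, 0.9750, 0.1000)
p' = p + v·dt = (0.6640, 0.9760, 1.3440)
new velocity v' = (-0.9050, 1.9390, -1.3960)

p' = (0.6640, 0.9760, 1.3440)
q' = (-0.6969, 0.0069, -0.4920, 0.5218)
v' = (-0.9050, 1.9390, -1.3960)
ω' = (0.4569, -0.1320, -1.2430)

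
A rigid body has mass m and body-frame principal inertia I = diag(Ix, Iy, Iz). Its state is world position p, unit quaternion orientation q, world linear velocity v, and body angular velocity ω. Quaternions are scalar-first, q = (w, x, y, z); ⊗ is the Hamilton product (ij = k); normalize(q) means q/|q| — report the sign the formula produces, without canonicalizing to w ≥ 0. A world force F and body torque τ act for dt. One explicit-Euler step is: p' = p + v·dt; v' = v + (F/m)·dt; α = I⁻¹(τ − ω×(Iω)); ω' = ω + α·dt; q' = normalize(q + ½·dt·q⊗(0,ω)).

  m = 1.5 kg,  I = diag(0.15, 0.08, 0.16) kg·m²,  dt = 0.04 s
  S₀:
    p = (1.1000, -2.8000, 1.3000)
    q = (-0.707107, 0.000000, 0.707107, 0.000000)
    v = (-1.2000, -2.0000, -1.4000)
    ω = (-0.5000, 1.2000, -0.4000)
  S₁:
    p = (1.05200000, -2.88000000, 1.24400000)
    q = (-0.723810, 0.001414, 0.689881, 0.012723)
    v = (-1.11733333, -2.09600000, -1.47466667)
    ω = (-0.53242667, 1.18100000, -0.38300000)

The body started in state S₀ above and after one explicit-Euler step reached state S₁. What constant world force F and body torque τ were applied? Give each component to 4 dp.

F = (3.1000, -3.6000, -2.8000)
τ = (-0.1600, -0.0400, 0.1100)

v₁ − v₀ = (0.08266667, -0.09600000, -0.07466667)
F = m·Δv/dt = (3.1000, -3.6000, -2.8000)
rate change Δω = (-0.03242667, -0.01900000, 0.01700000)
τ = I·(Δω/dt) + ω₀×(Iω₀) = (-0.1600, -0.0400, 0.1100)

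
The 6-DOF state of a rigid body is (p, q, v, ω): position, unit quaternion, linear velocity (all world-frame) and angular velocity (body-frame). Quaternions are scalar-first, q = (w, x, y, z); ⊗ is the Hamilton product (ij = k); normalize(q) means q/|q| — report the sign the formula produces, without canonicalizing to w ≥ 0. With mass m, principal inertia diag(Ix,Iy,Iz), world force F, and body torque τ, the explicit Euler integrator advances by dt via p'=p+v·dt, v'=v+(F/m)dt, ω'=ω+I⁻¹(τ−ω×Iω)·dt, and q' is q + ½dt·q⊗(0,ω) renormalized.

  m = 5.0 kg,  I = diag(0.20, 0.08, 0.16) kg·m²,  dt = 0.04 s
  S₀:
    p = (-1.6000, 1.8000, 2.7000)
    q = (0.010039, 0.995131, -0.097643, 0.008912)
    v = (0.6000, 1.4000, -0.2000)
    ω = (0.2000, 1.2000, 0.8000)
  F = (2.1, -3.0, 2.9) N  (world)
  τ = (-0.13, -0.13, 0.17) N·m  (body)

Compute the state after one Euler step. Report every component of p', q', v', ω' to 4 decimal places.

precession coupling ω×(Iω) = (0.0768, 0.0064, -0.0288)
(τ − ω×Iω)/I = (-1.0340, -1.7050, 1.2425)
new body rate ω' = (0.1586, 1.1318, 0.8497)
q⊗(0,ω) = (-0.0889842, -0.0868010, -0.7822756, 1.2217170)
q + ½dt·q⊗(0,ω), renormalized = (0.0083, 0.9930, -0.1132, 0.0333)
a = (0.4200, -0.6000, 0.5800)
p' = p + v·dt = (-1.5760, 1.8560, 2.6920)
new velocity v' = (0.6168, 1.3760, -0.1768)

p' = (-1.5760, 1.8560, 2.6920)
q' = (0.0083, 0.9930, -0.1132, 0.0333)
v' = (0.6168, 1.3760, -0.1768)
ω' = (0.1586, 1.1318, 0.8497)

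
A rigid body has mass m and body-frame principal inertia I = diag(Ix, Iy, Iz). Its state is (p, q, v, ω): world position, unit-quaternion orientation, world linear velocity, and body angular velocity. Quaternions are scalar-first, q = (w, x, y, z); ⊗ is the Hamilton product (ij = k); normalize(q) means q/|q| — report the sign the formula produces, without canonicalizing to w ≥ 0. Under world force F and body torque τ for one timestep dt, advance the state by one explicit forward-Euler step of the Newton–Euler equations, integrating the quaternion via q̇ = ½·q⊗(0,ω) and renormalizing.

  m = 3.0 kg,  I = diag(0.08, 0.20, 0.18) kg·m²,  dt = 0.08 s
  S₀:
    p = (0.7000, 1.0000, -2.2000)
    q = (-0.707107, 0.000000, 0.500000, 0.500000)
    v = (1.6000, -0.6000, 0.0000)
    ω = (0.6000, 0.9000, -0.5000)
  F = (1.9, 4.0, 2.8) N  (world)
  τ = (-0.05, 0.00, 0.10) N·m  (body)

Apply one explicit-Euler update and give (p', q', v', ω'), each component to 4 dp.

linear accel F/m = (0.6333, 1.3333, 0.9333)
p + v·dt = (0.8280, 0.9520, -2.2000)
v + (F/m)dt = (1.6507, -0.4933, 0.0747)
ω×(Iω) gyroscopic = (0.0090, 0.0300, 0.0648)
α = I⁻¹(τ − ω×Iω) = (-0.7375, -0.1500, 0.1956)
ω + α·dt = (0.5410, 0.8880, -0.4844)
2q̇ = q⊗(0,ω) = (-0.2000000, -1.1242642, -0.3363963, 0.0535535)
updated quaternion q' = (-0.7143, -0.0449, 0.4860, 0.5016)

p' = (0.8280, 0.9520, -2.2000)
q' = (-0.7143, -0.0449, 0.4860, 0.5016)
v' = (1.6507, -0.4933, 0.0747)
ω' = (0.5410, 0.8880, -0.4844)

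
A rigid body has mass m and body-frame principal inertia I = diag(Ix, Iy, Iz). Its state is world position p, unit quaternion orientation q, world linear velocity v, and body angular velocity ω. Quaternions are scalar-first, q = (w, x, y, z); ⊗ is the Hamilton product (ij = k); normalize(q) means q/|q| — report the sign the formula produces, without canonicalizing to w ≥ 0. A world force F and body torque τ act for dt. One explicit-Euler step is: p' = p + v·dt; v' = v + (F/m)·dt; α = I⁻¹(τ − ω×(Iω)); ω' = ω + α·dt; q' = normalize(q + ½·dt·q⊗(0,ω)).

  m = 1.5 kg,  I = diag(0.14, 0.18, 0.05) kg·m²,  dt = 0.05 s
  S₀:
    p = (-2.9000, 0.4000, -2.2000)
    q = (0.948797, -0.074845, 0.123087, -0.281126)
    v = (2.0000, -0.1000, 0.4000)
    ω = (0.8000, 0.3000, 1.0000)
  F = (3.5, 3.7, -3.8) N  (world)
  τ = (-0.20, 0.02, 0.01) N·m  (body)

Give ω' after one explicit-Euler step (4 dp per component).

gyro term ω×Iω = (-0.0390, 0.0720, 0.0096)
(τ − ω×Iω)/I = (-1.1500, -0.2889, 0.0080)
ω' = ω + α·dt = (0.7425, 0.2856, 1.0004)

ω' = (0.7425, 0.2856, 1.0004)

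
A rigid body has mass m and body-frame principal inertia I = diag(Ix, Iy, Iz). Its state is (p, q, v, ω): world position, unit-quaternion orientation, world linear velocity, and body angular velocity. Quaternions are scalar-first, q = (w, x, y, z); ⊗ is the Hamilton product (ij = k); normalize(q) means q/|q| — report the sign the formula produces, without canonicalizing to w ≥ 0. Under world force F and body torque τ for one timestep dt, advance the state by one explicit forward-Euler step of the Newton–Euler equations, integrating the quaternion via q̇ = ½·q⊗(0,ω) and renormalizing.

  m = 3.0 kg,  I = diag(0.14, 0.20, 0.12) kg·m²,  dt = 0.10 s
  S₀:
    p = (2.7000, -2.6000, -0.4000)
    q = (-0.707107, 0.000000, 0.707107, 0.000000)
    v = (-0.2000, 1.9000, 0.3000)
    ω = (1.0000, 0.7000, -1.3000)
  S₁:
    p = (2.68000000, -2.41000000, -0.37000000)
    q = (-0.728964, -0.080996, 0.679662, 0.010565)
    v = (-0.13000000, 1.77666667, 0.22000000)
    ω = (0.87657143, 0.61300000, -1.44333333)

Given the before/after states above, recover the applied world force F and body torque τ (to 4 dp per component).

velocity change Δv = (0.07000000, -0.12333333, -0.08000000)
applied force F = (2.1000, -3.7000, -2.4000)
rate change Δω = (-0.12342857, -0.08700000, -0.14333333)
ω₀×(Iω₀) = (0.0728, -0.0260, 0.0420)
applied torque τ = (-0.1000, -0.2000, -0.1300)

F = (2.1000, -3.7000, -2.4000)
τ = (-0.1000, -0.2000, -0.1300)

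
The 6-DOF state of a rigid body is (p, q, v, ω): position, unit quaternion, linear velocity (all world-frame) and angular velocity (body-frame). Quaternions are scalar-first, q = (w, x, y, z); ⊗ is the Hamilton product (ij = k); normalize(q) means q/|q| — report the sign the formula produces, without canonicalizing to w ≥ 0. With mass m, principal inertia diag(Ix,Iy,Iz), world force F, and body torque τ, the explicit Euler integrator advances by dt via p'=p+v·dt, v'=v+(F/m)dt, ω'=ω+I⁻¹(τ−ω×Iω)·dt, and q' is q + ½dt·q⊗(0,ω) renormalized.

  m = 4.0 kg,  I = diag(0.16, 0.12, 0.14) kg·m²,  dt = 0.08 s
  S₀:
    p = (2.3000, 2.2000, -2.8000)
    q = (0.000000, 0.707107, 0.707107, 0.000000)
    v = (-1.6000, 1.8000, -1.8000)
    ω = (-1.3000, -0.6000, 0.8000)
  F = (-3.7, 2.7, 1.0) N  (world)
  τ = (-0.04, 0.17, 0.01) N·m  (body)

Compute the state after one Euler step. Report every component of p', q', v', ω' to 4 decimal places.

new position p' = (2.1720, 2.3440, -2.9440)
new velocity v' = (-1.6740, 1.8540, -1.7800)
ω×(Iω) gyroscopic = (-0.0096, -0.0208, -0.0312)
α = I⁻¹(τ − ω×Iω) = (-0.1900, 1.5900, 0.2943)
new body rate ω' = (-1.3152, -0.4728, 0.8235)
Hamilton product q⊗(0,ω) = (1.3435033, 0.5656856, -0.5656856, 0.4949749)
updated quaternion q' = (0.0536, 0.7282, 0.6830, 0.0198)

p' = (2.1720, 2.3440, -2.9440)
q' = (0.0536, 0.7282, 0.6830, 0.0198)
v' = (-1.6740, 1.8540, -1.7800)
ω' = (-1.3152, -0.4728, 0.8235)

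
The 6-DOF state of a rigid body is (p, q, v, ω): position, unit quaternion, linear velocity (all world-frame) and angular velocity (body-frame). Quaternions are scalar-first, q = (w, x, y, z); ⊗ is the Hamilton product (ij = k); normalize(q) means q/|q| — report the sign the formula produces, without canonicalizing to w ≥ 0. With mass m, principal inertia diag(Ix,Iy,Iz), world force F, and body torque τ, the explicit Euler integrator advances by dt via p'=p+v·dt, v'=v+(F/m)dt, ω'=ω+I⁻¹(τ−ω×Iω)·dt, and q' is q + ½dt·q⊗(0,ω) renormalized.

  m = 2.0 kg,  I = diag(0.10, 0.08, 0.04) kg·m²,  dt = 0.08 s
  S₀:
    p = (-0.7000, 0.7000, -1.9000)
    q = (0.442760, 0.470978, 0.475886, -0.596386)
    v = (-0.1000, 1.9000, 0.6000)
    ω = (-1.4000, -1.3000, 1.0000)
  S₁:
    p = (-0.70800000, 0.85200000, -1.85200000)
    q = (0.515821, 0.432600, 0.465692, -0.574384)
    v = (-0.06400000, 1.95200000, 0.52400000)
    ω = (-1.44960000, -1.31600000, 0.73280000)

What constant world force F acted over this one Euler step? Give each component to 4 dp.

Δv = v₁−v₀ = (0.03600000, 0.05200000, -0.07600000)
m·(v₁−v₀)/dt = (0.9000, 1.3000, -1.9000)

F = (0.9000, 1.3000, -1.9000)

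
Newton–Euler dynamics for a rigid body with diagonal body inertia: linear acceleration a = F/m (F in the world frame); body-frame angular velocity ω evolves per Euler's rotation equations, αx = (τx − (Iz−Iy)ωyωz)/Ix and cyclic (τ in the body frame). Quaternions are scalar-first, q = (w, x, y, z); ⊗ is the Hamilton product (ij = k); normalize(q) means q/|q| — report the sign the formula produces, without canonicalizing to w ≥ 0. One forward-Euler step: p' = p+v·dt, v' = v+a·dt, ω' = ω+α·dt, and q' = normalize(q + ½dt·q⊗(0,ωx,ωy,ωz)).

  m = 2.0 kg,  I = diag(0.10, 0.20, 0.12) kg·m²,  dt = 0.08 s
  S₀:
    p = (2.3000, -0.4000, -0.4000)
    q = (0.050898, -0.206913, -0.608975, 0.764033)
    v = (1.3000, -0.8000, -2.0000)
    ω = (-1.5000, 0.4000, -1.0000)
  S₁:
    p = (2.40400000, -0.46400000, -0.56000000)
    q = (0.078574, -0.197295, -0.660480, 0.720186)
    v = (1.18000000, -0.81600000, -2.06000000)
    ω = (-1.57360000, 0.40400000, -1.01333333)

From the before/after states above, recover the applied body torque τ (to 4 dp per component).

rate change Δω = (-0.07360000, 0.00400000, -0.01333333)
applied torque τ = (-0.0600, -0.0200, -0.0800)

τ = (-0.0600, -0.0200, -0.0800)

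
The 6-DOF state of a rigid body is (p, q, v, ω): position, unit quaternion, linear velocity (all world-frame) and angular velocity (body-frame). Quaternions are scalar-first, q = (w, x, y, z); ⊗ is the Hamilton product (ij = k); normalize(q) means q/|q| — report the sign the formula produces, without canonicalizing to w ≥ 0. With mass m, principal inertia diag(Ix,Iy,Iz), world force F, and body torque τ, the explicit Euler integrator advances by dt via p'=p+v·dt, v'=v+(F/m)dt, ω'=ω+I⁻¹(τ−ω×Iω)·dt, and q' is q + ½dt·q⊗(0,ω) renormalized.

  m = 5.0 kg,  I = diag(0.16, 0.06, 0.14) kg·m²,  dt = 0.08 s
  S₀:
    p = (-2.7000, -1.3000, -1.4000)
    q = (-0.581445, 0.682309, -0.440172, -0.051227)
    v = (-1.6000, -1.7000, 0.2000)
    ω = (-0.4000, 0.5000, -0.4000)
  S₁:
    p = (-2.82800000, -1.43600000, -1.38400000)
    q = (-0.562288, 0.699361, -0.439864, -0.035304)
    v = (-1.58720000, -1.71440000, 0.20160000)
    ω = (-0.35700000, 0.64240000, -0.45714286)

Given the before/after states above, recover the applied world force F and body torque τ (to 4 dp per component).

F = (0.8000, -0.9000, 0.1000)
τ = (0.0700, 0.1100, -0.0800)

rate change Δω = (0.04300000, 0.14240000, -0.05714286)
precession coupling = (-0.0160, 0.0032, 0.0200)
I·α + gyro = (0.0700, 0.1100, -0.0800)
v₁ − v₀ = (0.01280000, -0.01440000, 0.00160000)
F = m·Δv/dt = (0.8000, -0.9000, 0.1000)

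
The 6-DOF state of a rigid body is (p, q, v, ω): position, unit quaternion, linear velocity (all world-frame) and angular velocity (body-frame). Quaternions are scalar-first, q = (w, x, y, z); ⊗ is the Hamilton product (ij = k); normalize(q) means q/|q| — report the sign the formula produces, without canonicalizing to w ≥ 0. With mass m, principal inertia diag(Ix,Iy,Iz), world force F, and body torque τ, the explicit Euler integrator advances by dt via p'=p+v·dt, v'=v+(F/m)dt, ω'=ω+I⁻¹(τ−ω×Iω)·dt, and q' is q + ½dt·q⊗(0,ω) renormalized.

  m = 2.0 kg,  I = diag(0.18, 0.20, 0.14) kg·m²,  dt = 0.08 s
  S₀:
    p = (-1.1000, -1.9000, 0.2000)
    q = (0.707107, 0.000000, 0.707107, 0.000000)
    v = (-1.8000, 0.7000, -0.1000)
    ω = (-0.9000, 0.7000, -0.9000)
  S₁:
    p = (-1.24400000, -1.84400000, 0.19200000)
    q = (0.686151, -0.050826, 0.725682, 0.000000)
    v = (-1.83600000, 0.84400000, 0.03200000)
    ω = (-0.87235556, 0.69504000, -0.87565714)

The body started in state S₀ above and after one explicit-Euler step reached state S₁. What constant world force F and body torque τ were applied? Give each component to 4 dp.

F = (-0.9000, 3.6000, 3.3000)
τ = (0.1000, 0.0200, 0.0300)

Δω = ω₁−ω₀ = (0.02764444, -0.00496000, 0.02434286)
applied torque τ = (0.1000, 0.0200, 0.0300)
v₁ − v₀ = (-0.03600000, 0.14400000, 0.13200000)
applied force F = (-0.9000, 3.6000, 3.3000)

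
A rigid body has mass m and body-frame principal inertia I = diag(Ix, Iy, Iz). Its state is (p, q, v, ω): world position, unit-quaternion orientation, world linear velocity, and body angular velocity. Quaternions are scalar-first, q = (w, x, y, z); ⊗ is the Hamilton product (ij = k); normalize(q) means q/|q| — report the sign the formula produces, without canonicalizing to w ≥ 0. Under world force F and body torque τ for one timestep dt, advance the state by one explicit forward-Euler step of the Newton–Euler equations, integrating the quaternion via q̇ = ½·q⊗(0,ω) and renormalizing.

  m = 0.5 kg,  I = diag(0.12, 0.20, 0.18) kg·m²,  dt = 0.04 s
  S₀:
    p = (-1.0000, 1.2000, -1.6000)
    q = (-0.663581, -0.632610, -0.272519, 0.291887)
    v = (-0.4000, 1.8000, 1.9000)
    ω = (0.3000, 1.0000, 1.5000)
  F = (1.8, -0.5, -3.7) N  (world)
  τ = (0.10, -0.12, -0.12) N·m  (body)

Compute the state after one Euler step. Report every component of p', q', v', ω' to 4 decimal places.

a = (3.6000, -1.0000, -7.4000)
p + v·dt = (-1.0160, 1.2720, -1.5240)
new velocity v' = (-0.2560, 1.7600, 1.6040)
ω×(Iω) gyroscopic = (-0.0300, -0.0270, 0.0240)
(τ − ω×Iω)/I = (1.0833, -0.4650, -0.8000)
new body rate ω' = (0.3433, 0.9814, 1.4680)
q⊗(0,ω) = (0.0244715, -0.8997398, 0.3729001, -1.5462258)
updated quaternion q' = (-0.6626, -0.6502, -0.2649, 0.2608)

p' = (-1.0160, 1.2720, -1.5240)
q' = (-0.6626, -0.6502, -0.2649, 0.2608)
v' = (-0.2560, 1.7600, 1.6040)
ω' = (0.3433, 0.9814, 1.4680)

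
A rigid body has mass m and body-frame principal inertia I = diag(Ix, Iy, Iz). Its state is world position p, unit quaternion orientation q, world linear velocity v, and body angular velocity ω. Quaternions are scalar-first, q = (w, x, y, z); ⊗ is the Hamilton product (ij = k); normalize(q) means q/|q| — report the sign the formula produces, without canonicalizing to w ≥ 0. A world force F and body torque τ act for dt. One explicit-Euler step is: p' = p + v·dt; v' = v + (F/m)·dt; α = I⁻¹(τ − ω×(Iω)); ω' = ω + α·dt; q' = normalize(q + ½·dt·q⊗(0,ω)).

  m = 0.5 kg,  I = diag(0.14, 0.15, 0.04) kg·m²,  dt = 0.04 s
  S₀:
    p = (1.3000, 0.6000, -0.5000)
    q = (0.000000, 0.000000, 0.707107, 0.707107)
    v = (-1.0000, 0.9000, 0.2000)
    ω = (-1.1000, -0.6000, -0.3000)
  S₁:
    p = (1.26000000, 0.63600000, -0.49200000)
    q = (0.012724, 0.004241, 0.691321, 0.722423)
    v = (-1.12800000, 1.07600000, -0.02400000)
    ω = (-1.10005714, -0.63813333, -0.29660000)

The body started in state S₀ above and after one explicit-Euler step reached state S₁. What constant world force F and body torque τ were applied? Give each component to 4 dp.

F = (-1.6000, 2.2000, -2.8000)
τ = (-0.0200, -0.1100, 0.0100)

ω₁ − ω₀ = (-0.00005714, -0.03813333, 0.00340000)
I·α + gyro = (-0.0200, -0.1100, 0.0100)
velocity change Δv = (-0.12800000, 0.17600000, -0.22400000)
m·(v₁−v₀)/dt = (-1.6000, 2.2000, -2.8000)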